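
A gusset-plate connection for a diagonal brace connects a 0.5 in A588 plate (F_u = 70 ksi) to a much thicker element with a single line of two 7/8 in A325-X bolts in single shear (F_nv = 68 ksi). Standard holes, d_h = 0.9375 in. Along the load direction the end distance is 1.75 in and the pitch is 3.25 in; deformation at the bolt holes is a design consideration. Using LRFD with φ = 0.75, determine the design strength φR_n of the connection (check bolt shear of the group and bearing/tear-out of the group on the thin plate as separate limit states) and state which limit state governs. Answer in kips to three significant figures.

61.3 kips (bolt shear governs)

Bolt shear: A_b = π·0.875²/4 = 0.6013 in²; R_n = 68 × 0.6013 × 2 × 1 = 81.78 kips → 0.75 × 81.78 = 61.3 kips.
Bearing (1.2 l_c t F_u ≤ 2.4 d t F_u): upper limit = 2.4·0.875·0.5·70 = 73.5 kips.
  Edge l_c = 1.75 − 0.9375/2 = 1.281 → r_n = 53.81 kips; interior l_c = 3.25 − 0.9375 = 2.312 → r_n = 73.5 kips.
  R_n,bearing = 1·53.81 + 1·73.5 = 127.3 kips → 0.75 × 127.3 = 95.5 kips.
Bolt shear governs: 61.3 kips.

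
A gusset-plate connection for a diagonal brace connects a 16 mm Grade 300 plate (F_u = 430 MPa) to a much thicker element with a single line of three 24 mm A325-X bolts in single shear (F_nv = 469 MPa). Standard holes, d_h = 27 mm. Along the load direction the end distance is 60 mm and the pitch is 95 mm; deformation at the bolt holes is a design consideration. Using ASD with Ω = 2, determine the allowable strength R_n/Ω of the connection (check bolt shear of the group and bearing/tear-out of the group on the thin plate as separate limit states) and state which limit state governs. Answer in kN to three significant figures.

318 kN (bolt shear governs)

Bolt shear: A_b = π·24²/4 = 452.4 mm²; R_n = 469 × 452.4 × 3 × 1 / 1000 = 636.5 kN → 636.5 / 2 = 318 kN.
Bearing (1.2 l_c t F_u ≤ 2.4 d t F_u): upper limit = 2.4·24·16·430 / 1000 = 396.3 kN.
  Edge l_c = 60 − 27/2 = 46.5 → r_n = 383.9 kN; interior l_c = 95 − 27 = 68 → r_n = 396.3 kN.
  R_n,bearing = 1·383.9 + 2·396.3 = 1176 kN → 1176 / 2 = 588 kN.
Bolt shear governs: 318 kN.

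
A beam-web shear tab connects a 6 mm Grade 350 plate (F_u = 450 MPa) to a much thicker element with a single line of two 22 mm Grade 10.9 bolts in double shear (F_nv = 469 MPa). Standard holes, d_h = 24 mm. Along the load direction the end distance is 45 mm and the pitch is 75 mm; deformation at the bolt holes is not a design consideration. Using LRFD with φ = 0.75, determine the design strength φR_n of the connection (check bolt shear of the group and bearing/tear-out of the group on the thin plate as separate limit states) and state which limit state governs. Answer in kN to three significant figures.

234 kN (bearing governs)

Bolt shear: A_b = π·22²/4 = 380.1 mm²; R_n = 469 × 380.1 × 2 × 2 / 1000 = 713.1 kN → 0.75 × 713.1 = 535 kN.
Bearing (1.5 l_c t F_u ≤ 3.0 d t F_u): upper limit = 3.0·22·6·450 / 1000 = 178.2 kN.
  Edge l_c = 45 − 24/2 = 33 → r_n = 133.7 kN; interior l_c = 75 − 24 = 51 → r_n = 178.2 kN.
  R_n,bearing = 1·133.7 + 1·178.2 = 311.9 kN → 0.75 × 311.9 = 234 kN.
Bearing governs: 234 kN.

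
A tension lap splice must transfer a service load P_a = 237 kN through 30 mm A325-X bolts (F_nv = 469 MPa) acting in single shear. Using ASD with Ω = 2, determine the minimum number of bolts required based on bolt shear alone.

A_b = π·30²/4 = 706.9 mm².
Per-bolt allowable strength R_n/Ω = 469 × 706.9 × 1 / 1000 / 2 = 165.8 kN.
n ≥ 237 / 165.8 = 1.43 → use 2 bolts.

2 bolts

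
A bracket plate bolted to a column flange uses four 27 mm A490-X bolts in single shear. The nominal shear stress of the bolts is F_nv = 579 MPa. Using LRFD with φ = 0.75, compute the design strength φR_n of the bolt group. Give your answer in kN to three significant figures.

995 kN

A_b = π × 27² / 4 = 572.6 mm².
R_n = F_nv · A_b · n · n_s = 579 × 572.6 × 4 × 1 / 1000 = 1326 kN.
Design strength φR_n = 0.75 × 1326 = 995 kN.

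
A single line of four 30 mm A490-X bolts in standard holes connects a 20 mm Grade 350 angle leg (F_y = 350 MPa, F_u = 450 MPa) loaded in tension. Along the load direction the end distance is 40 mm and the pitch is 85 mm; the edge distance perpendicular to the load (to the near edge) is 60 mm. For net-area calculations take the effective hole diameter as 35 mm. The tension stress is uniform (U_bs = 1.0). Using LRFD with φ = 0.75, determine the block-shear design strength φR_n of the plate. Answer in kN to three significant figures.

Shear plane L_v = 40 + 3·85 = 295 mm; A_gv = 295 × 20 = 5900 mm².
A_nv = (295 − 3.5·35) × 20 = 3450 mm².
A_nt = (60 − 0.5·35) × 20 = 850 mm².
0.6 F_u A_nv = 931.5 kN; 0.6 F_y A_gv = 1239 kN → shear rupture governs the shear term.
R_n = 931.5 + 1.0 × 450 × 850 / 1000 = 1314 kN.
Design strength φR_n = 0.75 × 1314 = 986 kN.

986 kN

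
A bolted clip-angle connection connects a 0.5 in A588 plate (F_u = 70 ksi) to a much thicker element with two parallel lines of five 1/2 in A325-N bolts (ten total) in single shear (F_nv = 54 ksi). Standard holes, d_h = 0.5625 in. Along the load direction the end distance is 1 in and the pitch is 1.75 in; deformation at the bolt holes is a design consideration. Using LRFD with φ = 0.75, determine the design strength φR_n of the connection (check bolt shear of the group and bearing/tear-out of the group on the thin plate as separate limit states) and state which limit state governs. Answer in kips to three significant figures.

79.5 kips (bolt shear governs)

Bolt shear: A_b = π·0.5²/4 = 0.1963 in²; R_n = 54 × 0.1963 × 10 × 1 = 106 kips → 0.75 × 106 = 79.5 kips.
Bearing (1.2 l_c t F_u ≤ 2.4 d t F_u): upper limit = 2.4·0.5·0.5·70 = 42 kips.
  Edge l_c = 1 − 0.5625/2 = 0.7188 → r_n = 30.19 kips; interior l_c = 1.75 − 0.5625 = 1.188 → r_n = 42 kips.
  R_n,bearing = 2·30.19 + 8·42 = 396.4 kips → 0.75 × 396.4 = 297 kips.
Bolt shear governs: 79.5 kips.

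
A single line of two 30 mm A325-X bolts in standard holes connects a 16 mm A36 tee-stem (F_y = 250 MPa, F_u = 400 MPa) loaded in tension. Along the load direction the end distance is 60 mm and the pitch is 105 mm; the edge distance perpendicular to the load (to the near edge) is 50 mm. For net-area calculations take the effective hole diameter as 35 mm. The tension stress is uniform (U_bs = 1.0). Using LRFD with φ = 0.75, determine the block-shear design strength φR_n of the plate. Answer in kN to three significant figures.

Shear plane L_v = 60 + 1·105 = 165 mm; A_gv = 165 × 16 = 2640 mm².
A_nv = (165 − 1.5·35) × 16 = 1800 mm².
A_nt = (50 − 0.5·35) × 16 = 520 mm².
0.6 F_u A_nv = 432 kN; 0.6 F_y A_gv = 396 kN → shear yielding governs the shear term.
R_n = 396 + 1.0 × 400 × 520 / 1000 = 604 kN.
Design strength φR_n = 0.75 × 604 = 453 kN.

453 kN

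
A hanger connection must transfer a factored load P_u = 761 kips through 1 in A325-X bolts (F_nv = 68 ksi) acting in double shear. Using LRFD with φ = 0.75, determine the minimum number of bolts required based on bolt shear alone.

A_b = π·1²/4 = 0.7854 in².
Per-bolt design strength φR_n = 0.75 × 68 × 0.7854 × 2 = 80.11 kips.
n ≥ 761 / 80.11 = 9.499 → use 10 bolts.

10 bolts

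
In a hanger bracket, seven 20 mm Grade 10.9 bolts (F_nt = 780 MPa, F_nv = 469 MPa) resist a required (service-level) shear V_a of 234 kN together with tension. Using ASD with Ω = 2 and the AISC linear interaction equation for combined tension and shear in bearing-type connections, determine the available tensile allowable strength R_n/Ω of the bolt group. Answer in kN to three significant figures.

A_b = π·20²/4 = 314.2 mm²; f_rv = 234 × 1000 / (7 × 314.2) = 106.4 MPa.
F'_nt = 1.3 F_nt − (Ω F_nt / F_nv) f_rv = 1.3·780 − (2·780/469)·106.4 = 660.1 MPa, capped at F_nt → F'_nt = 660.1 MPa.
R_n = F'_nt · A_b · n = 660.1 × 314.2 × 7 / 1000 = 1452 kN.
Allowable strength R_n/Ω = 1452 / 2 = 726 kN.

726 kN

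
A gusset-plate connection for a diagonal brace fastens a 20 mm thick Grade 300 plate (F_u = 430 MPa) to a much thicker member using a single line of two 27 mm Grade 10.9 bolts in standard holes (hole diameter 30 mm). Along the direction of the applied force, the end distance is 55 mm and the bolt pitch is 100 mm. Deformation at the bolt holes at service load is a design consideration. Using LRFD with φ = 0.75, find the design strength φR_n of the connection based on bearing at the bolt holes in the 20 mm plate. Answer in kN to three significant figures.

728 kN

Per bolt r_n = 1.2 l_c t F_u ≤ 2.4 d t F_u; upper limit = 2.4 × 27 × 20 × 430 / 1000 = 557.3 kN.
Edge bolt: l_c = 55 − 30/2 = 40 mm → 1.2 × 40 × 20 × 430 / 1000 = 412.8 → r_n = 412.8 kN.
Interior bolts: l_c = 100 − 30 = 70 mm → 1.2 × 70 × 20 × 430 / 1000 = 722.4 → r_n = 557.3 kN.
R_n = 1 × 412.8 + 1 × 557.3 = 970.1 kN.
Design strength φR_n = 0.75 × 970.1 = 728 kN.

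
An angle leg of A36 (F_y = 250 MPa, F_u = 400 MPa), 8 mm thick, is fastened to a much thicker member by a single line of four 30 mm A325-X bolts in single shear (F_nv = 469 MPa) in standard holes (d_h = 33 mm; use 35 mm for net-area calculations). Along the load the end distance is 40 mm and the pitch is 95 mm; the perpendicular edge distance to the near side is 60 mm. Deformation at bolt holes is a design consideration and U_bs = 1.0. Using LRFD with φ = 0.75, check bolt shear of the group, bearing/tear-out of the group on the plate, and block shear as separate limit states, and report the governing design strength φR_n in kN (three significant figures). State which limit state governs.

Bolt shear: A_b = π·30²/4 = 706.9 mm²; R_n = 469 × 706.9 × 4 × 1 / 1000 = 1326 kN → 0.75 × 1326 = 995 kN.
Bearing: edge l_c = 23.5, r_n = 90.24 kN; interior l_c = 62, r_n = 230.4 kN; R_n = 90.24 + 3·230.4 = 781.4 kN → 586 kN.
Block shear: A_gv = 2600, A_nv = 1620, A_nt = 340 mm²; R_n = min(0.6F_uA_nv, 0.6F_yA_gv) + U_bs·F_u·A_nt = 524.8 kN → 394 kN.
Block shear governs: 394 kN.

394 kN (block shear governs)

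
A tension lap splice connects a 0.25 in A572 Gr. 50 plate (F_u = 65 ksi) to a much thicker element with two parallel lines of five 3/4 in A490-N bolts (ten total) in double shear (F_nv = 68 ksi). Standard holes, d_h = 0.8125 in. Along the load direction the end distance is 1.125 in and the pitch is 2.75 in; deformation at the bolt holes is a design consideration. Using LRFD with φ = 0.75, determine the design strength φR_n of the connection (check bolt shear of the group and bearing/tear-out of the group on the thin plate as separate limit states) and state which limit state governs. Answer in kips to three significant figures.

Bolt shear: A_b = π·0.75²/4 = 0.4418 in²; R_n = 68 × 0.4418 × 10 × 2 = 600.8 kips → 0.75 × 600.8 = 451 kips.
Bearing (1.2 l_c t F_u ≤ 2.4 d t F_u): upper limit = 2.4·0.75·0.25·65 = 29.25 kips.
  Edge l_c = 1.125 − 0.8125/2 = 0.7188 → r_n = 14.02 kips; interior l_c = 2.75 − 0.8125 = 1.938 → r_n = 29.25 kips.
  R_n,bearing = 2·14.02 + 8·29.25 = 262 kips → 0.75 × 262 = 197 kips.
Bearing governs: 197 kips.

197 kips (bearing governs)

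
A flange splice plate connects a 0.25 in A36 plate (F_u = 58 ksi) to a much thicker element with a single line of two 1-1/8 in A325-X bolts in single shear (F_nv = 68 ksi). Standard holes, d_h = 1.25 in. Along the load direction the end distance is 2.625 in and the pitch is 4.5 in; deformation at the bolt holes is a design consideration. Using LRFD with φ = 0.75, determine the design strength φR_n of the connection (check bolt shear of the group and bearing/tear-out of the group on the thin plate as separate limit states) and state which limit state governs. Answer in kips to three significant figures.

Bolt shear: A_b = π·1.125²/4 = 0.994 in²; R_n = 68 × 0.994 × 2 × 1 = 135.2 kips → 0.75 × 135.2 = 101 kips.
Bearing (1.2 l_c t F_u ≤ 2.4 d t F_u): upper limit = 2.4·1.125·0.25·58 = 39.15 kips.
  Edge l_c = 2.625 − 1.25/2 = 2 → r_n = 34.8 kips; interior l_c = 4.5 − 1.25 = 3.25 → r_n = 39.15 kips.
  R_n,bearing = 1·34.8 + 1·39.15 = 73.95 kips → 0.75 × 73.95 = 55.5 kips.
Bearing governs: 55.5 kips.

55.5 kips (bearing governs)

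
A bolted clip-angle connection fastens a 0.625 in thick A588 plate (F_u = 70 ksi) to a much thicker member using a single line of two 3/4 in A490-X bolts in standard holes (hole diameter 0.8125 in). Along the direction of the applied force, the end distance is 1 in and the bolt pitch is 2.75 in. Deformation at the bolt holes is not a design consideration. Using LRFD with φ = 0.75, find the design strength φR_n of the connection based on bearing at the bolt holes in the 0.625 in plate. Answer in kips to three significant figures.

Per bolt r_n = 1.5 l_c t F_u ≤ 3.0 d t F_u; upper limit = 3.0 × 0.75 × 0.625 × 70 = 98.44 kips.
Edge bolt: l_c = 1 − 0.8125/2 = 0.5938 in → 1.5 × 0.5938 × 0.625 × 70 = 38.96 → r_n = 38.96 kips.
Interior bolts: l_c = 2.75 − 0.8125 = 1.938 in → 1.5 × 1.938 × 0.625 × 70 = 127.1 → r_n = 98.44 kips.
R_n = 1 × 38.96 + 1 × 98.44 = 137.4 kips.
Design strength φR_n = 0.75 × 137.4 = 103 kips.

103 kips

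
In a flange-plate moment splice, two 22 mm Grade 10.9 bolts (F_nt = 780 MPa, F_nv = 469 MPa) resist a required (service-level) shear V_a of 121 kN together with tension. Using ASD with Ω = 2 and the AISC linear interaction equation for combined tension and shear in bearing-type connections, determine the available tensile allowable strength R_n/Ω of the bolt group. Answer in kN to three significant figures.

A_b = π·22²/4 = 380.1 mm²; f_rv = 121 × 1000 / (2 × 380.1) = 159.2 MPa.
F'_nt = 1.3 F_nt − (Ω F_nt / F_nv) f_rv = 1.3·780 − (2·780/469)·159.2 = 484.6 MPa, capped at F_nt → F'_nt = 484.6 MPa.
R_n = F'_nt · A_b · n = 484.6 × 380.1 × 2 / 1000 = 368.4 kN.
Allowable strength R_n/Ω = 368.4 / 2 = 184 kN.

184 kN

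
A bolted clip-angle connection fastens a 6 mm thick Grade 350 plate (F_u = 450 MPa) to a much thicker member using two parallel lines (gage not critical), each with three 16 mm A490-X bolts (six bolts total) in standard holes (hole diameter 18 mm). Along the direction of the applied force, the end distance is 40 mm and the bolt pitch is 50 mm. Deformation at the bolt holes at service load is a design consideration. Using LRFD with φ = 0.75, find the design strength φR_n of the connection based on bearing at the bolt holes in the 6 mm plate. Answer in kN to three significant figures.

Per bolt r_n = 1.2 l_c t F_u ≤ 2.4 d t F_u; upper limit = 2.4 × 16 × 6 × 450 / 1000 = 103.7 kN.
Edge bolt: l_c = 40 − 18/2 = 31 mm → 1.2 × 31 × 6 × 450 / 1000 = 100.4 → r_n = 100.4 kN.
Interior bolts: l_c = 50 − 18 = 32 mm → 1.2 × 32 × 6 × 450 / 1000 = 103.7 → r_n = 103.7 kN.
R_n = 2 × 100.4 + 4 × 103.7 = 615.6 kN.
Design strength φR_n = 0.75 × 615.6 = 462 kN.

462 kN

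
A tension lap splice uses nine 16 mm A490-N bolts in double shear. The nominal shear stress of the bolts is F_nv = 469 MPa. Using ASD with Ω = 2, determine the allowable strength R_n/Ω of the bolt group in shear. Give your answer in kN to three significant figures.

A_b = π × 16² / 4 = 201.1 mm².
R_n = F_nv · A_b · n · n_s = 469 × 201.1 × 9 × 2 / 1000 = 1697 kN.
Allowable strength R_n/Ω = 1697 / 2 = 849 kN.

849 kN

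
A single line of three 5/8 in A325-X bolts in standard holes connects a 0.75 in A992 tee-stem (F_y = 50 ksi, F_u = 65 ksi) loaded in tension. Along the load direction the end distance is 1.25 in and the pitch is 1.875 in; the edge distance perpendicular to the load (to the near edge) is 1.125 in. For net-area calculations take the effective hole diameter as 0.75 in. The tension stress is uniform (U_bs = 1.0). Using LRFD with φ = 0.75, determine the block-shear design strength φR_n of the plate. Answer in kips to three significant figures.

96 kips

Shear plane L_v = 1.25 + 2·1.875 = 5 in; A_gv = 5 × 0.75 = 3.75 in².
A_nv = (5 − 2.5·0.75) × 0.75 = 2.344 in².
A_nt = (1.125 − 0.5·0.75) × 0.75 = 0.5625 in².
0.6 F_u A_nv = 91.41 kips; 0.6 F_y A_gv = 112.5 kips → shear rupture governs the shear term.
R_n = 91.41 + 1.0 × 65 × 0.5625 = 128 kips.
Design strength φR_n = 0.75 × 128 = 96 kips.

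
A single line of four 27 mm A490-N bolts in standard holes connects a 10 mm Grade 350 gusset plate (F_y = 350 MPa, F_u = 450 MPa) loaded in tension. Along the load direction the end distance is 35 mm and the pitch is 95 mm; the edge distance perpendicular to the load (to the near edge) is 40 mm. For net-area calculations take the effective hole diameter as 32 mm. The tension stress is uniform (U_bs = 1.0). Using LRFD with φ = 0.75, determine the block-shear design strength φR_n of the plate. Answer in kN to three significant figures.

Shear plane L_v = 35 + 3·95 = 320 mm; A_gv = 320 × 10 = 3200 mm².
A_nv = (320 − 3.5·32) × 10 = 2080 mm².
A_nt = (40 − 0.5·32) × 10 = 240 mm².
0.6 F_u A_nv = 561.6 kN; 0.6 F_y A_gv = 672 kN → shear rupture governs the shear term.
R_n = 561.6 + 1.0 × 450 × 240 / 1000 = 669.6 kN.
Design strength φR_n = 0.75 × 669.6 = 502 kN.

502 kN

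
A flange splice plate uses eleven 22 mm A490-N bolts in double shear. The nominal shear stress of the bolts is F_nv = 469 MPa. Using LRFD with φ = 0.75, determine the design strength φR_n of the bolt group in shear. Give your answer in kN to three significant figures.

2940 kN

A_b = π × 22² / 4 = 380.1 mm².
R_n = F_nv · A_b · n · n_s = 469 × 380.1 × 11 × 2 / 1000 = 3922 kN.
Design strength φR_n = 0.75 × 3922 = 2940 kN.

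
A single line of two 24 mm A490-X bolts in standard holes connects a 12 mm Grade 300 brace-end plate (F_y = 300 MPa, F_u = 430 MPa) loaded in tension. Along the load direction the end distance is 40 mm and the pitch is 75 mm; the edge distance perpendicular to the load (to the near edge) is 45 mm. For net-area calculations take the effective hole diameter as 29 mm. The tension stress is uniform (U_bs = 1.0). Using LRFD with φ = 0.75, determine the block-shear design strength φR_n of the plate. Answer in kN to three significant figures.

Shear plane L_v = 40 + 1·75 = 115 mm; A_gv = 115 × 12 = 1380 mm².
A_nv = (115 − 1.5·29) × 12 = 858 mm².
A_nt = (45 − 0.5·29) × 12 = 366 mm².
0.6 F_u A_nv = 221.4 kN; 0.6 F_y A_gv = 248.4 kN → shear rupture governs the shear term.
R_n = 221.4 + 1.0 × 430 × 366 / 1000 = 378.7 kN.
Design strength φR_n = 0.75 × 378.7 = 284 kN.

284 kN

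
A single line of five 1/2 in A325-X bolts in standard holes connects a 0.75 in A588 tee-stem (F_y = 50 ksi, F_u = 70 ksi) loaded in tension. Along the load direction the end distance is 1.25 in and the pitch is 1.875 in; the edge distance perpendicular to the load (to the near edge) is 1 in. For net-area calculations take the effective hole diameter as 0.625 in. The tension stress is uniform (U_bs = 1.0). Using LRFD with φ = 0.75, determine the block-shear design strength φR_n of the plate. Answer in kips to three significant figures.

Shear plane L_v = 1.25 + 4·1.875 = 8.75 in; A_gv = 8.75 × 0.75 = 6.562 in².
A_nv = (8.75 − 4.5·0.625) × 0.75 = 4.453 in².
A_nt = (1 − 0.5·0.625) × 0.75 = 0.5156 in².
0.6 F_u A_nv = 187 kips; 0.6 F_y A_gv = 196.9 kips → shear rupture governs the shear term.
R_n = 187 + 1.0 × 70 × 0.5156 = 223.1 kips.
Design strength φR_n = 0.75 × 223.1 = 167 kips.

167 kips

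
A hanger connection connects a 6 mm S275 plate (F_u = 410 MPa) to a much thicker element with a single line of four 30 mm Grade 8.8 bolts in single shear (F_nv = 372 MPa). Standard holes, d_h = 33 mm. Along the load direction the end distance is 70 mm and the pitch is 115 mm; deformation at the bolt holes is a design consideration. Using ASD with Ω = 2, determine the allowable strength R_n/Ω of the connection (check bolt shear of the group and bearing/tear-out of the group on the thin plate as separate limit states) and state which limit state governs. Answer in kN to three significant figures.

Bolt shear: A_b = π·30²/4 = 706.9 mm²; R_n = 372 × 706.9 × 4 × 1 / 1000 = 1052 kN → 1052 / 2 = 526 kN.
Bearing (1.2 l_c t F_u ≤ 2.4 d t F_u): upper limit = 2.4·30·6·410 / 1000 = 177.1 kN.
  Edge l_c = 70 − 33/2 = 53.5 → r_n = 157.9 kN; interior l_c = 115 − 33 = 82 → r_n = 177.1 kN.
  R_n,bearing = 1·157.9 + 3·177.1 = 689.3 kN → 689.3 / 2 = 345 kN.
Bearing governs: 345 kN.

345 kN (bearing governs)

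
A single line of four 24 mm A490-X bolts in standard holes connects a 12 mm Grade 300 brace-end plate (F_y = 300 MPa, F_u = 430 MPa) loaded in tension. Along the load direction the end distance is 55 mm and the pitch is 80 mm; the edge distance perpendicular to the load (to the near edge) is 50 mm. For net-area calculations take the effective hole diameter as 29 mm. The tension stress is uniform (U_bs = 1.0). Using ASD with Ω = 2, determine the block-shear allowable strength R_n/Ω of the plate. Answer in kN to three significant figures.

391 kN

Shear plane L_v = 55 + 3·80 = 295 mm; A_gv = 295 × 12 = 3540 mm².
A_nv = (295 − 3.5·29) × 12 = 2322 mm².
A_nt = (50 − 0.5·29) × 12 = 426 mm².
0.6 F_u A_nv = 599.1 kN; 0.6 F_y A_gv = 637.2 kN → shear rupture governs the shear term.
R_n = 599.1 + 1.0 × 430 × 426 / 1000 = 782.3 kN.
Allowable strength R_n/Ω = 782.3 / 2 = 391 kN.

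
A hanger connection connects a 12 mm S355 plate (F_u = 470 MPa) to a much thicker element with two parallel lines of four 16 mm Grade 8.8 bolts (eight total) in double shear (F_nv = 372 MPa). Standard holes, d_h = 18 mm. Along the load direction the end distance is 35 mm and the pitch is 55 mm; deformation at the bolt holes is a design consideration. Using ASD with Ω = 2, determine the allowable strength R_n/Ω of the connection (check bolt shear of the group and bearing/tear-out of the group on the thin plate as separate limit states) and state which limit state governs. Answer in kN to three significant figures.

598 kN (bolt shear governs)

Bolt shear: A_b = π·16²/4 = 201.1 mm²; R_n = 372 × 201.1 × 8 × 2 / 1000 = 1197 kN → 1197 / 2 = 598 kN.
Bearing (1.2 l_c t F_u ≤ 2.4 d t F_u): upper limit = 2.4·16·12·470 / 1000 = 216.6 kN.
  Edge l_c = 35 − 18/2 = 26 → r_n = 176 kN; interior l_c = 55 − 18 = 37 → r_n = 216.6 kN.
  R_n,bearing = 2·176 + 6·216.6 = 1651 kN → 1651 / 2 = 826 kN.
Bolt shear governs: 598 kN.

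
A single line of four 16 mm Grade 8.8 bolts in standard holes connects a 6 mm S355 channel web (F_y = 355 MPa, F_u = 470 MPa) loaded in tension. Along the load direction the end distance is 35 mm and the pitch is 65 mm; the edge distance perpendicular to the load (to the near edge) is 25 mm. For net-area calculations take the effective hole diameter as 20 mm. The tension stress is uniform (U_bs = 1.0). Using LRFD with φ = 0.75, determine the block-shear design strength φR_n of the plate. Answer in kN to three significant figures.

Shear plane L_v = 35 + 3·65 = 230 mm; A_gv = 230 × 6 = 1380 mm².
A_nv = (230 − 3.5·20) × 6 = 960 mm².
A_nt = (25 − 0.5·20) × 6 = 90 mm².
0.6 F_u A_nv = 270.7 kN; 0.6 F_y A_gv = 293.9 kN → shear rupture governs the shear term.
R_n = 270.7 + 1.0 × 470 × 90 / 1000 = 313 kN.
Design strength φR_n = 0.75 × 313 = 235 kN.

235 kN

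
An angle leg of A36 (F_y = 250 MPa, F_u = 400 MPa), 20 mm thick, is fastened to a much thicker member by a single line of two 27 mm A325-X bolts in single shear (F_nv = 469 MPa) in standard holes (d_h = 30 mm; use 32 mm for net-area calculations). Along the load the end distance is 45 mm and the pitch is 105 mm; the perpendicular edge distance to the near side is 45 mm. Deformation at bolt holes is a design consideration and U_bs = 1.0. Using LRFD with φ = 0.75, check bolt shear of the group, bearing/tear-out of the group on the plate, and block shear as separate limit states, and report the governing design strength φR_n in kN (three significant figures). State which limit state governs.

403 kN (bolt shear governs)

Bolt shear: A_b = π·27²/4 = 572.6 mm²; R_n = 469 × 572.6 × 2 × 1 / 1000 = 537.1 kN → 0.75 × 537.1 = 403 kN.
Bearing: edge l_c = 30, r_n = 288 kN; interior l_c = 75, r_n = 518.4 kN; R_n = 288 + 1·518.4 = 806.4 kN → 605 kN.
Block shear: A_gv = 3000, A_nv = 2040, A_nt = 580 mm²; R_n = min(0.6F_uA_nv, 0.6F_yA_gv) + U_bs·F_u·A_nt = 682 kN → 512 kN.
Bolt shear governs: 403 kN.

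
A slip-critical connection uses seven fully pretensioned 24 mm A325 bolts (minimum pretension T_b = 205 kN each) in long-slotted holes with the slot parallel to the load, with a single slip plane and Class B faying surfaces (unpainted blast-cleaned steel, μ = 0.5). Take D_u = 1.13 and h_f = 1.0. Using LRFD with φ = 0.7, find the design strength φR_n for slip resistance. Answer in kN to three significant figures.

568 kN

R_n = μ · D_u · h_f · T_b · n_s · n_b = 0.5 × 1.13 × 1.0 × 205 × 1 × 7 = 810.8 kN.
Design strength φR_n = 0.7 × 810.8 = 568 kN.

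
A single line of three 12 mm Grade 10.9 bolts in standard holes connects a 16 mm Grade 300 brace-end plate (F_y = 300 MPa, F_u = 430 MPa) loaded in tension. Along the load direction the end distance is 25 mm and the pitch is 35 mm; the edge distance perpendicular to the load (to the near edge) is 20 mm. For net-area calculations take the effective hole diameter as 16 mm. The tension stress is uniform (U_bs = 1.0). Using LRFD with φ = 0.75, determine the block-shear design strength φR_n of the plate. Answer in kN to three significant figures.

Shear plane L_v = 25 + 2·35 = 95 mm; A_gv = 95 × 16 = 1520 mm².
A_nv = (95 − 2.5·16) × 16 = 880 mm².
A_nt = (20 − 0.5·16) × 16 = 192 mm².
0.6 F_u A_nv = 227 kN; 0.6 F_y A_gv = 273.6 kN → shear rupture governs the shear term.
R_n = 227 + 1.0 × 430 × 192 / 1000 = 309.6 kN.
Design strength φR_n = 0.75 × 309.6 = 232 kN.

232 kN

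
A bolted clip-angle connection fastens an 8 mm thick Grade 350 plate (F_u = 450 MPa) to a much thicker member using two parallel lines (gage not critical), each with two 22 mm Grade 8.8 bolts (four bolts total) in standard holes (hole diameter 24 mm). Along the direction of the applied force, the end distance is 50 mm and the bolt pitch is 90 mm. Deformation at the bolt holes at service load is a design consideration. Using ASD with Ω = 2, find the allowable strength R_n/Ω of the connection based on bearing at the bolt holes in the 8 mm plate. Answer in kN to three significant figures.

354 kN

Per bolt r_n = 1.2 l_c t F_u ≤ 2.4 d t F_u; upper limit = 2.4 × 22 × 8 × 450 / 1000 = 190.1 kN.
Edge bolt: l_c = 50 − 24/2 = 38 mm → 1.2 × 38 × 8 × 450 / 1000 = 164.2 → r_n = 164.2 kN.
Interior bolts: l_c = 90 − 24 = 66 mm → 1.2 × 66 × 8 × 450 / 1000 = 285.1 → r_n = 190.1 kN.
R_n = 2 × 164.2 + 2 × 190.1 = 708.5 kN.
Allowable strength R_n/Ω = 708.5 / 2 = 354 kN.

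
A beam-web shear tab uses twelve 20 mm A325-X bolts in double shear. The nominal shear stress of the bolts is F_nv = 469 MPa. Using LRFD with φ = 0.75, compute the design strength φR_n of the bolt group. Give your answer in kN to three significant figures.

A_b = π × 20² / 4 = 314.2 mm².
R_n = F_nv · A_b · n · n_s = 469 × 314.2 × 12 × 2 / 1000 = 3536 kN.
Design strength φR_n = 0.75 × 3536 = 2650 kN.

2650 kN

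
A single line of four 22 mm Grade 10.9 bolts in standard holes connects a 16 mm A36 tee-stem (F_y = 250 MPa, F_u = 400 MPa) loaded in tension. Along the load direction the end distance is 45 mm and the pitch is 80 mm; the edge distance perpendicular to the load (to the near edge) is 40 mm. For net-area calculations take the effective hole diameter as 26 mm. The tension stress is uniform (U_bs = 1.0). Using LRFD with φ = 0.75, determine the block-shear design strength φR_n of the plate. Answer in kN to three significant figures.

643 kN

Shear plane L_v = 45 + 3·80 = 285 mm; A_gv = 285 × 16 = 4560 mm².
A_nv = (285 − 3.5·26) × 16 = 3104 mm².
A_nt = (40 − 0.5·26) × 16 = 432 mm².
0.6 F_u A_nv = 745 kN; 0.6 F_y A_gv = 684 kN → shear yielding governs the shear term.
R_n = 684 + 1.0 × 400 × 432 / 1000 = 856.8 kN.
Design strength φR_n = 0.75 × 856.8 = 643 kN.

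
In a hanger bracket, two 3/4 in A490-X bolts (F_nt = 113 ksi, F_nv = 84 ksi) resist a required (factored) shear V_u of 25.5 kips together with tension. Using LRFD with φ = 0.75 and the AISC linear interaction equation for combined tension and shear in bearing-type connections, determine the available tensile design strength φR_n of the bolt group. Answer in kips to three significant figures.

A_b = π·0.75²/4 = 0.4418 in²; f_rv = 25.5 / (2 × 0.4418) = 28.86 ksi.
F'_nt = 1.3 F_nt − (F_nt / φF_nv) f_rv = 1.3·113 − (113/(0.75·84))·28.86 = 95.14 ksi, capped at F_nt → F'_nt = 95.14 ksi.
R_n = F'_nt · A_b · n = 95.14 × 0.4418 × 2 = 84.06 kips.
Design strength φR_n = 0.75 × 84.06 = 63 kips.

63 kips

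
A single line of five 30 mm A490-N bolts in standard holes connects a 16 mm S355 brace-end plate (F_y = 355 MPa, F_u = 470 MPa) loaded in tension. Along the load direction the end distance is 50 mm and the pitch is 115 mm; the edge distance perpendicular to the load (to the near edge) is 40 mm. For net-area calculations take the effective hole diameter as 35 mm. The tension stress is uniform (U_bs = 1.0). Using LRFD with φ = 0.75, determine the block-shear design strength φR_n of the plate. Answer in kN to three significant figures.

1320 kN

Shear plane L_v = 50 + 4·115 = 510 mm; A_gv = 510 × 16 = 8160 mm².
A_nv = (510 − 4.5·35) × 16 = 5640 mm².
A_nt = (40 − 0.5·35) × 16 = 360 mm².
0.6 F_u A_nv = 1590 kN; 0.6 F_y A_gv = 1738 kN → shear rupture governs the shear term.
R_n = 1590 + 1.0 × 470 × 360 / 1000 = 1760 kN.
Design strength φR_n = 0.75 × 1760 = 1320 kN.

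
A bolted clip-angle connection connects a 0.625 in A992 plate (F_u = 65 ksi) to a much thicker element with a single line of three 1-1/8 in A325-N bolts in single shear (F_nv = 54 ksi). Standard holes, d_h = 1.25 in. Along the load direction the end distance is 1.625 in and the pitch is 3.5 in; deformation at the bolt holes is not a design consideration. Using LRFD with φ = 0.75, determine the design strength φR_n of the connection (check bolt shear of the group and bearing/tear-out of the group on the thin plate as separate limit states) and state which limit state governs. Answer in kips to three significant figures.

121 kips (bolt shear governs)

Bolt shear: A_b = π·1.125²/4 = 0.994 in²; R_n = 54 × 0.994 × 3 × 1 = 161 kips → 0.75 × 161 = 121 kips.
Bearing (1.5 l_c t F_u ≤ 3.0 d t F_u): upper limit = 3.0·1.125·0.625·65 = 137.1 kips.
  Edge l_c = 1.625 − 1.25/2 = 1 → r_n = 60.94 kips; interior l_c = 3.5 − 1.25 = 2.25 → r_n = 137.1 kips.
  R_n,bearing = 1·60.94 + 2·137.1 = 335.2 kips → 0.75 × 335.2 = 251 kips.
Bolt shear governs: 121 kips.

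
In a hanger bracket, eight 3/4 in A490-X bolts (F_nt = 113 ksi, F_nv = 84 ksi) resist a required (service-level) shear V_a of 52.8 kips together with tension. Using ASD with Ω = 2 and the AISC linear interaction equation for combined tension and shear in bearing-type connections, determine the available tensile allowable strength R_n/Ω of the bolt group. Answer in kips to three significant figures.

A_b = π·0.75²/4 = 0.4418 in²; f_rv = 52.8 / (8 × 0.4418) = 14.94 ksi.
F'_nt = 1.3 F_nt − (Ω F_nt / F_nv) f_rv = 1.3·113 − (2·113/84)·14.94 = 106.7 ksi, capped at F_nt → F'_nt = 106.7 ksi.
R_n = F'_nt · A_b · n = 106.7 × 0.4418 × 8 = 377.1 kips.
Allowable strength R_n/Ω = 377.1 / 2 = 189 kips.

189 kips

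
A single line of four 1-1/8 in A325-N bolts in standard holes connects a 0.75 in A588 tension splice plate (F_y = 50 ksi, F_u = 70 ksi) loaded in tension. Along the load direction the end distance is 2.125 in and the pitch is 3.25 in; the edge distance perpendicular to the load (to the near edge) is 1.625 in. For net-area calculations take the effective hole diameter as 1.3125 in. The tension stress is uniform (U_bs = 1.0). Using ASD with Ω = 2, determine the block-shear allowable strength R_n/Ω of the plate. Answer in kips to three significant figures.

Shear plane L_v = 2.125 + 3·3.25 = 11.88 in; A_gv = 11.88 × 0.75 = 8.906 in².
A_nv = (11.88 − 3.5·1.3125) × 0.75 = 5.461 in².
A_nt = (1.625 − 0.5·1.3125) × 0.75 = 0.7266 in².
0.6 F_u A_nv = 229.4 kips; 0.6 F_y A_gv = 267.2 kips → shear rupture governs the shear term.
R_n = 229.4 + 1.0 × 70 × 0.7266 = 280.2 kips.
Allowable strength R_n/Ω = 280.2 / 2 = 140 kips.

140 kips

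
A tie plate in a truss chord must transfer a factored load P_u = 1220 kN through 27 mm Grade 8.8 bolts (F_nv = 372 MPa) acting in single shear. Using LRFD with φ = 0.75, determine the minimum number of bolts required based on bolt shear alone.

A_b = π·27²/4 = 572.6 mm².
Per-bolt design strength φR_n = 0.75 × 372 × 572.6 × 1 / 1000 = 159.7 kN.
n ≥ 1220 / 159.7 = 7.637 → use 8 bolts.

8 bolts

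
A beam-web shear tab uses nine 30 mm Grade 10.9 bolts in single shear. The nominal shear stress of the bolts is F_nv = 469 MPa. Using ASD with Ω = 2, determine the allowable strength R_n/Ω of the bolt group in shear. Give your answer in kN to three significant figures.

1490 kN

A_b = π × 30² / 4 = 706.9 mm².
R_n = F_nv · A_b · n · n_s = 469 × 706.9 × 9 × 1 / 1000 = 2984 kN.
Allowable strength R_n/Ω = 2984 / 2 = 1490 kN.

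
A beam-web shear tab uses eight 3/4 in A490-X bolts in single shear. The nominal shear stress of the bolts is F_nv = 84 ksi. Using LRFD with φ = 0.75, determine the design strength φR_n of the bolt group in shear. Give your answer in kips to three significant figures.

A_b = π × 0.75² / 4 = 0.4418 in².
R_n = F_nv · A_b · n · n_s = 84 × 0.4418 × 8 × 1 = 296.9 kips.
Design strength φR_n = 0.75 × 296.9 = 223 kips.

223 kips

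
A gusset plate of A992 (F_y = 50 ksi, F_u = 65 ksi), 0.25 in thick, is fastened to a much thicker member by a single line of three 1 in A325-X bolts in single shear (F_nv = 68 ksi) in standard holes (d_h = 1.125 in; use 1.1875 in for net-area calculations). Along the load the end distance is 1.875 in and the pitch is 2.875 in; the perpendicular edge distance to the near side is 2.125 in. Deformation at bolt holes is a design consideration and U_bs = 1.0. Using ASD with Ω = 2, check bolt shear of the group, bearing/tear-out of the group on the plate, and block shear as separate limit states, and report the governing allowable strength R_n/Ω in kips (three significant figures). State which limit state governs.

Bolt shear: A_b = π·1²/4 = 0.7854 in²; R_n = 68 × 0.7854 × 3 × 1 = 160.2 kips → 160.2 / 2 = 80.1 kips.
Bearing: edge l_c = 1.312, r_n = 25.59 kips; interior l_c = 1.75, r_n = 34.12 kips; R_n = 25.59 + 2·34.12 = 93.84 kips → 46.9 kips.
Block shear: A_gv = 1.906, A_nv = 1.164, A_nt = 0.3828 in²; R_n = min(0.6F_uA_nv, 0.6F_yA_gv) + U_bs·F_u·A_nt = 70.28 kips → 35.1 kips.
Block shear governs: 35.1 kips.

35.1 kips (block shear governs)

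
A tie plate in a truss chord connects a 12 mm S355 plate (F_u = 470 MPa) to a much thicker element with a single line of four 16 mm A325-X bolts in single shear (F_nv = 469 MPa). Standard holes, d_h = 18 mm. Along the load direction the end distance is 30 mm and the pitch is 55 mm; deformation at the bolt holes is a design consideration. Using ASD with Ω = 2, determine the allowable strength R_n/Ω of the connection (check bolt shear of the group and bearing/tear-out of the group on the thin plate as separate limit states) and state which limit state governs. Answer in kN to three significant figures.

189 kN (bolt shear governs)

Bolt shear: A_b = π·16²/4 = 201.1 mm²; R_n = 469 × 201.1 × 4 × 1 / 1000 = 377.2 kN → 377.2 / 2 = 189 kN.
Bearing (1.2 l_c t F_u ≤ 2.4 d t F_u): upper limit = 2.4·16·12·470 / 1000 = 216.6 kN.
  Edge l_c = 30 − 18/2 = 21 → r_n = 142.1 kN; interior l_c = 55 − 18 = 37 → r_n = 216.6 kN.
  R_n,bearing = 1·142.1 + 3·216.6 = 791.9 kN → 791.9 / 2 = 396 kN.
Bolt shear governs: 189 kN.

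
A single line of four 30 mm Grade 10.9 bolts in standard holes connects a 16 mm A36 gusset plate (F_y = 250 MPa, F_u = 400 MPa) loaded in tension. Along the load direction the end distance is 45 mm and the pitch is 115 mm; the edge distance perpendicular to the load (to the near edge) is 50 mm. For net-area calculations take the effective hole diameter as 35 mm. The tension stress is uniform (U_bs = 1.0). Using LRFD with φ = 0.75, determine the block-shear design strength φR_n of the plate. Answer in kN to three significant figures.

Shear plane L_v = 45 + 3·115 = 390 mm; A_gv = 390 × 16 = 6240 mm².
A_nv = (390 − 3.5·35) × 16 = 4280 mm².
A_nt = (50 − 0.5·35) × 16 = 520 mm².
0.6 F_u A_nv = 1027 kN; 0.6 F_y A_gv = 936 kN → shear yielding governs the shear term.
R_n = 936 + 1.0 × 400 × 520 / 1000 = 1144 kN.
Design strength φR_n = 0.75 × 1144 = 858 kN.

858 kN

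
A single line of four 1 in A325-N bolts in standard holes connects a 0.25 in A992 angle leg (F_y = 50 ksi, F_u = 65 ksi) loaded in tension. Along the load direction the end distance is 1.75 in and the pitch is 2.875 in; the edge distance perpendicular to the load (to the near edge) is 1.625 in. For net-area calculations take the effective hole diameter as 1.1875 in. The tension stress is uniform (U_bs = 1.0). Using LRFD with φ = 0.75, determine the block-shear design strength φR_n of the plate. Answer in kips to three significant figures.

Shear plane L_v = 1.75 + 3·2.875 = 10.38 in; A_gv = 10.38 × 0.25 = 2.594 in².
A_nv = (10.38 − 3.5·1.1875) × 0.25 = 1.555 in².
A_nt = (1.625 − 0.5·1.1875) × 0.25 = 0.2578 in².
0.6 F_u A_nv = 60.63 kips; 0.6 F_y A_gv = 77.81 kips → shear rupture governs the shear term.
R_n = 60.63 + 1.0 × 65 × 0.2578 = 77.39 kips.
Design strength φR_n = 0.75 × 77.39 = 58 kips.

58 kips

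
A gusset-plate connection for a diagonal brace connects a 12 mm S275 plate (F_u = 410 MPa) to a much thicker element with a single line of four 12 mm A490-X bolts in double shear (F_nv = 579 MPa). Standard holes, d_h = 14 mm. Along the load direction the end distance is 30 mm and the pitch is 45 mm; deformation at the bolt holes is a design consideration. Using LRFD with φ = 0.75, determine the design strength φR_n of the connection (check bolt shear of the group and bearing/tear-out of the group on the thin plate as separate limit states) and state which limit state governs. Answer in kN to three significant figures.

393 kN (bolt shear governs)

Bolt shear: A_b = π·12²/4 = 113.1 mm²; R_n = 579 × 113.1 × 4 × 2 / 1000 = 523.9 kN → 0.75 × 523.9 = 393 kN.
Bearing (1.2 l_c t F_u ≤ 2.4 d t F_u): upper limit = 2.4·12·12·410 / 1000 = 141.7 kN.
  Edge l_c = 30 − 14/2 = 23 → r_n = 135.8 kN; interior l_c = 45 − 14 = 31 → r_n = 141.7 kN.
  R_n,bearing = 1·135.8 + 3·141.7 = 560.9 kN → 0.75 × 560.9 = 421 kN.
Bolt shear governs: 393 kN.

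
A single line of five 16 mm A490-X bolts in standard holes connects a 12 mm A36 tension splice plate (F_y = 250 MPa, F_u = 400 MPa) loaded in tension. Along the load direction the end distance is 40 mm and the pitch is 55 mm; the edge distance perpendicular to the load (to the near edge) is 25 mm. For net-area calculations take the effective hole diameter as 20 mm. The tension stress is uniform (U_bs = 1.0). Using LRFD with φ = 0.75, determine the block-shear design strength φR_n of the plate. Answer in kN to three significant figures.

Shear plane L_v = 40 + 4·55 = 260 mm; A_gv = 260 × 12 = 3120 mm².
A_nv = (260 − 4.5·20) × 12 = 2040 mm².
A_nt = (25 − 0.5·20) × 12 = 180 mm².
0.6 F_u A_nv = 489.6 kN; 0.6 F_y A_gv = 468 kN → shear yielding governs the shear term.
R_n = 468 + 1.0 × 400 × 180 / 1000 = 540 kN.
Design strength φR_n = 0.75 × 540 = 405 kN.

405 kN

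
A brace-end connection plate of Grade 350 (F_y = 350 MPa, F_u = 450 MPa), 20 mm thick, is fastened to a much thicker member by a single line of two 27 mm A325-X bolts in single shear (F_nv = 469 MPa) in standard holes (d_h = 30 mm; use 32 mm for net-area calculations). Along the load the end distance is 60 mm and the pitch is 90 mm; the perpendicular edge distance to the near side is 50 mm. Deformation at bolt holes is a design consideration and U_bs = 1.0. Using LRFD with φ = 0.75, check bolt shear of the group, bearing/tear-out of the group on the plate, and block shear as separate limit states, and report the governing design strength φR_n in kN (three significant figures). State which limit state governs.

Bolt shear: A_b = π·27²/4 = 572.6 mm²; R_n = 469 × 572.6 × 2 × 1 / 1000 = 537.1 kN → 0.75 × 537.1 = 403 kN.
Bearing: edge l_c = 45, r_n = 486 kN; interior l_c = 60, r_n = 583.2 kN; R_n = 486 + 1·583.2 = 1069 kN → 802 kN.
Block shear: A_gv = 3000, A_nv = 2040, A_nt = 680 mm²; R_n = min(0.6F_uA_nv, 0.6F_yA_gv) + U_bs·F_u·A_nt = 856.8 kN → 643 kN.
Bolt shear governs: 403 kN.

403 kN (bolt shear governs)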